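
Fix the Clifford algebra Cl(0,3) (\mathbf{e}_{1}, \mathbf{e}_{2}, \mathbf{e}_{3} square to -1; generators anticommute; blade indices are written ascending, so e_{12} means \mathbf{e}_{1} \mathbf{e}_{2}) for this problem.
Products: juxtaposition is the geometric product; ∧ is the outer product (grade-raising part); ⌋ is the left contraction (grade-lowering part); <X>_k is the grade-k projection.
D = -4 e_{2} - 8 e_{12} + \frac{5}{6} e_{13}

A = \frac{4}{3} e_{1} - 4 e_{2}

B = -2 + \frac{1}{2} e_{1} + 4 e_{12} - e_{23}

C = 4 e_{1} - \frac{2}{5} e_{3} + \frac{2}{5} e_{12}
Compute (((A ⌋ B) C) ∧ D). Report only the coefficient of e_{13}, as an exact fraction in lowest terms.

step 1: -\frac{2}{3} - 16 e_{1} - \frac{16}{3} e_{2} - 4 e_{3}
step 2: \frac{312}{5} - \frac{24}{5} e_{1} + \frac{32}{5} e_{2} + \frac{4}{15} e_{3} + \frac{316}{15} e_{12} + \frac{112}{5} e_{13} + \frac{32}{15} e_{23} - \frac{8}{5} e_{123}
step 3: -\frac{1248}{5} e_{2} - 480 e_{12} + 52 e_{13} + \frac{16}{15} e_{23} + \frac{1232}{15} e_{123}
Answer: 52


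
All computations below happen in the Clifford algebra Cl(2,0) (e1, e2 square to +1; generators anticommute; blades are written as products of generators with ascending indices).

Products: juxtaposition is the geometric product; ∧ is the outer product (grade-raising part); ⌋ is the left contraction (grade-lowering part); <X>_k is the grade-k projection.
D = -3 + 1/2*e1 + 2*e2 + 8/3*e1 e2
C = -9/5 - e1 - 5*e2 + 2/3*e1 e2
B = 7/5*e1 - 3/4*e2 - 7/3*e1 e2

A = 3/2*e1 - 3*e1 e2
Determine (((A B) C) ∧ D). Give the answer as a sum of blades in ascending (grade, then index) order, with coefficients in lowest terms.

step 1: -49/10 + 9/4*e1 + 7/10*e2 - 9/8*e1 e2
step 2: 191/50 + 721/120*e1 + 4723/200*e2 - 283/24*e1 e2
step 3: -573/50 - 3223/200*e1 - 12641/200*e2 + 2197/48*e1 e2
Answer: -573/50 - 3223/200*e1 - 12641/200*e2 + 2197/48*e1 e2


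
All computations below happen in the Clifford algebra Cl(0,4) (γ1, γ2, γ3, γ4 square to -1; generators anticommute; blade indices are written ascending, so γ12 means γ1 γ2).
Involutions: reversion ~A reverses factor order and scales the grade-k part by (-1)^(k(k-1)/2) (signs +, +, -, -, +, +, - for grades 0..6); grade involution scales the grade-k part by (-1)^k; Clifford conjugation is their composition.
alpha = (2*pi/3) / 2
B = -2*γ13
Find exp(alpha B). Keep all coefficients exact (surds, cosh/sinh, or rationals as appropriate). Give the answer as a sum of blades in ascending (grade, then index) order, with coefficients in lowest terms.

B^2 = (-2)^2*(γ13)^2 = 4*(-1) = -4 (a basis 2-blade squares to minus the product of its generators' squares).
B^2 = -4 — the negative square puts this in the circular regime; l = 2, alpha*l = 2*pi/3, so exp(alpha B) = cos(2*pi/3) + (sin(2*pi/3)/2)*B = -1/2 + (sqrt(3)/4)*B.
Answer: -1/2 - sqrt(3)/2*γ13


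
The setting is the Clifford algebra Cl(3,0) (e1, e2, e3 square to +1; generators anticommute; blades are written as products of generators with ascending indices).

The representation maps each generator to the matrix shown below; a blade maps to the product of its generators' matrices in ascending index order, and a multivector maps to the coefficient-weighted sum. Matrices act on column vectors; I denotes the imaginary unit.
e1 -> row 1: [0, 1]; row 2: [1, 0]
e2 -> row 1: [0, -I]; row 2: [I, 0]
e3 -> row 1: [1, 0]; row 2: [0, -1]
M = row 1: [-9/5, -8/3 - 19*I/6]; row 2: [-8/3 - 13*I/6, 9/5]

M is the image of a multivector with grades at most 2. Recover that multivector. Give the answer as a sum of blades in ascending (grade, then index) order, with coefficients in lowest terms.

Method: 1, rho(e1), rho(e2), rho(e3) form a trace-orthogonal basis of the 2x2 complex matrices (tr(X Y) = 2 if X = Y, else 0), so M = m0*1 + m1*rho(e1) + m2*rho(e2) + m3*rho(e3) with m0 = tr(M)/2 = 0, m1 = tr(M rho(e1))/2 = -8/3 - 8*I/3, m2 = tr(M rho(e2))/2 = 1/2, m3 = tr(M rho(e3))/2 = -9/5.
Multiplying table entries, the bivector images are rho(e1 e2) = I*rho(e3), rho(e1 e3) = -I*rho(e2), rho(e2 e3) = I*rho(e1); with real blade coefficients the real parts of m0..m3 are the coefficients of 1, e1, e2, e3 and the imaginary parts give the bivectors (e2 e3: Im m1, e1 e3: -Im m2, e1 e2: Im m3).
Answer: -8/3*e1 + 1/2*e2 - 9/5*e3 - 8/3*e2 e3


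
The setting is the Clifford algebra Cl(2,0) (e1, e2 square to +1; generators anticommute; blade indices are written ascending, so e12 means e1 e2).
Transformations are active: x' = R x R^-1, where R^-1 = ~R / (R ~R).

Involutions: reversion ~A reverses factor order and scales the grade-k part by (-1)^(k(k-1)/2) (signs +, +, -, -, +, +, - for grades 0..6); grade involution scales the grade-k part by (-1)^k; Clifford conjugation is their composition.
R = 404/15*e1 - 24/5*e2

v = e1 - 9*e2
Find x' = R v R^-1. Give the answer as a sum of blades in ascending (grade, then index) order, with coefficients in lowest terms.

~R = 404/15*e1 - 24/5*e2, and R ~R = 6736/9, so R^-1 = ~R / (6736/9).
R v = 1052/15 - 1188/5*e12
Answer: 42601/10525*e1 + 85257/10525*e2


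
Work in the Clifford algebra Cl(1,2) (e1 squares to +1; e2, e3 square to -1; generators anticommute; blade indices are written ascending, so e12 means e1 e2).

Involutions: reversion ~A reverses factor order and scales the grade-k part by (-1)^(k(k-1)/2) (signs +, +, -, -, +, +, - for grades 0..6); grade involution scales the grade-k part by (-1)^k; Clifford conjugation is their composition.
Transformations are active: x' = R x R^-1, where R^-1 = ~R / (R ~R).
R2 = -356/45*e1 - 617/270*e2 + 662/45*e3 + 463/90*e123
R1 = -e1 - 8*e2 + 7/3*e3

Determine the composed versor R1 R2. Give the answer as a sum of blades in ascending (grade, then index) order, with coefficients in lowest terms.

Distribute over the terms of R1 (each basis-blade product reordered to ascending indices, repeated generators contracted through their squares):
(-e1) R2 = 356/45 + 617/270*e12 - 662/45*e13 - 463/90*e23
(-8*e2) R2 = -2468/135 - 2848/45*e12 - 1852/45*e13 - 5296/45*e23
(7/3*e3) R2 = -4634/135 - 3241/270*e12 + 2492/135*e13 + 4319/810*e23
Summing the partial products and collecting blades:
Answer: -6034/135 - 9856/135*e12 - 1010/27*e13 - 47588/405*e23


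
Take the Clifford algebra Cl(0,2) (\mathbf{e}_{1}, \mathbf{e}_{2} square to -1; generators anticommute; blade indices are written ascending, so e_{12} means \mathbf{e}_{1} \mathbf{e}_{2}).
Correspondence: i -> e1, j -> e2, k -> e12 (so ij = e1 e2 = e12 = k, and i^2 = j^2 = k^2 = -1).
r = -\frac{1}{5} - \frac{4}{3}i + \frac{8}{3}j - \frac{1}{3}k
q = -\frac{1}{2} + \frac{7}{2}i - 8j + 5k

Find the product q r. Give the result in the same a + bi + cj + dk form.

In blades: q = -\frac{1}{2} + \frac{7}{2} e_{1} - 8 e_{2} + 5 e_{12}, r = -\frac{1}{5} - \frac{4}{3} e_{1} + \frac{8}{3} e_{2} - \frac{1}{3} e_{12}.
Distribute q over r term by term (generator squares from the signature, products reordered to ascending indices): (-\frac{1}{2})*r = \frac{1}{10} + \frac{2}{3} e_{1} - \frac{4}{3} e_{2} + \frac{1}{6} e_{12}; (\frac{7}{2} e_{1})*r = \frac{14}{3} - \frac{7}{10} e_{1} + \frac{7}{6} e_{2} + \frac{28}{3} e_{12}; (-8 e_{2})*r = \frac{64}{3} + \frac{8}{3} e_{1} + \frac{8}{5} e_{2} - \frac{32}{3} e_{12}; (5 e_{12})*r = \frac{5}{3} - \frac{40}{3} e_{1} - \frac{20}{3} e_{2} - e_{12}.
Sum: \frac{833}{30} - \frac{107}{10} e_{1} - \frac{157}{30} e_{2} - \frac{13}{6} e_{12}; translating back through the correspondence:
Answer: \frac{833}{30} - \frac{107}{10}i - \frac{157}{30}j - \frac{13}{6}k


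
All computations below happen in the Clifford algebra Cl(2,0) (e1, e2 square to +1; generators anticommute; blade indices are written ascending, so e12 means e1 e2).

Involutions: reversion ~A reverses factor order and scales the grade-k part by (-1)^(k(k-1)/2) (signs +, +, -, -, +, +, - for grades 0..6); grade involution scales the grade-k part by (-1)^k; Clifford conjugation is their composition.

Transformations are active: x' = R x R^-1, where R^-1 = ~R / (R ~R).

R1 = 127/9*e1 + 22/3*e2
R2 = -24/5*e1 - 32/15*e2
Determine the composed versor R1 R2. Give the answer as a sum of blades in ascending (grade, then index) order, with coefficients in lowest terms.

Distribute over the terms of R1 (each basis-blade product reordered to ascending indices, repeated generators contracted through their squares):
(127/9*e1) R2 = -1016/15 - 4064/135*e12
(22/3*e2) R2 = -704/45 + 176/5*e12
Summing the partial products and collecting blades:
Answer: -3752/45 + 688/135*e12


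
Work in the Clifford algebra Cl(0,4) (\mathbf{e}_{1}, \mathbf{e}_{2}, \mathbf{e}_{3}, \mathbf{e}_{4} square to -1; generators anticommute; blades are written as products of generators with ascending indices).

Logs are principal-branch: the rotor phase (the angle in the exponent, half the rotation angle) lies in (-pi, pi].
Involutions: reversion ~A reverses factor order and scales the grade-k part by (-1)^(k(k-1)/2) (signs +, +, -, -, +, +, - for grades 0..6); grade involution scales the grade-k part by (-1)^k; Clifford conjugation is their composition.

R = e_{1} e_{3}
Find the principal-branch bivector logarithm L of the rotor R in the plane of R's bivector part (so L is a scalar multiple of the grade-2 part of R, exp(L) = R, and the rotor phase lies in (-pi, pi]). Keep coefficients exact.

The scalar part of R is 0, and that scalar determines the rotor phase on the principal branch; recovering the unit plane as bivector-part over sine of the phase gives L = phase * plane.
Concretely: cos(phase) = 0 gives phase = ±\frac{\pi}{2}, and since phase/sin(phase) is even the sign is immaterial: L = (phase/sin(phase)) * <R>_2 = (\frac{\pi}{2}) * <R>_2.
Answer: \frac{\pi}{2} e_{1} e_{3}


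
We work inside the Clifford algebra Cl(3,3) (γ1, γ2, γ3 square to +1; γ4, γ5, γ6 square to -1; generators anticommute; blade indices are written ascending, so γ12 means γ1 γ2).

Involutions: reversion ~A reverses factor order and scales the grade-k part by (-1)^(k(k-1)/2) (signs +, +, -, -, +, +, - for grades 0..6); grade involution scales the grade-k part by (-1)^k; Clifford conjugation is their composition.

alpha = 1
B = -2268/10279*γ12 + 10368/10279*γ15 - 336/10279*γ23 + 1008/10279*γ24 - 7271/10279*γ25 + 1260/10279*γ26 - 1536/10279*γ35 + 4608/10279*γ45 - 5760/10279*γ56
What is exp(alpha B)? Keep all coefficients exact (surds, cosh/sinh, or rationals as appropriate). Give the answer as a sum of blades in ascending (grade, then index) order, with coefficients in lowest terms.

B^2 term by term: the squares give (-2268/10279)^2*(γ12)^2 + (10368/10279)^2*(γ15)^2 + (-336/10279)^2*(γ23)^2 + (1008/10279)^2*(γ24)^2 + (-7271/10279)^2*(γ25)^2 + (1260/10279)^2*(γ26)^2 + (-1536/10279)^2*(γ35)^2 + (4608/10279)^2*(γ45)^2 + (-5760/10279)^2*(γ56)^2 = 5143824/105657841*(-1) + 107495424/105657841*(+1) + 112896/105657841*(-1) + 1016064/105657841*(+1) + 52867441/105657841*(+1) + 1587600/105657841*(+1) + 2359296/105657841*(+1) + 21233664/105657841*(-1) + 33177600/105657841*(-1) = 1 (each basis 2-blade squares to minus the product of its generators' squares); cross terms between blades sharing an index anticommute and cancel; the commuting (index-disjoint) pairs give grade-4 terms 2*c*c'*(blade product), which cancel blade by blade — γ1235: 6967296/105657841 - 6967296/105657841 = 0; γ1245: -20901888/105657841 + 20901888/105657841 = 0; γ1256: 26127360/105657841 - 26127360/105657841 = 0; γ2345: -3096576/105657841 + 3096576/105657841 = 0; γ2356: 3870720/105657841 - 3870720/105657841 = 0; γ2456: -11612160/105657841 + 11612160/105657841 = 0 — confirming B is simple. So B^2 = 1.
B^2 = 1 — a positive square means the series sums to a boost: l = 1, alpha*l = 1, so exp(alpha B) = cosh(1) + (sinh(1)/1)*B = cosh(1) + (sinh(1))*B.
Answer: cosh(1) - 2268*sinh(1)/10279*γ12 + 10368*sinh(1)/10279*γ15 - 336*sinh(1)/10279*γ23 + 1008*sinh(1)/10279*γ24 - 7271*sinh(1)/10279*γ25 + 1260*sinh(1)/10279*γ26 - 1536*sinh(1)/10279*γ35 + 4608*sinh(1)/10279*γ45 - 5760*sinh(1)/10279*γ56


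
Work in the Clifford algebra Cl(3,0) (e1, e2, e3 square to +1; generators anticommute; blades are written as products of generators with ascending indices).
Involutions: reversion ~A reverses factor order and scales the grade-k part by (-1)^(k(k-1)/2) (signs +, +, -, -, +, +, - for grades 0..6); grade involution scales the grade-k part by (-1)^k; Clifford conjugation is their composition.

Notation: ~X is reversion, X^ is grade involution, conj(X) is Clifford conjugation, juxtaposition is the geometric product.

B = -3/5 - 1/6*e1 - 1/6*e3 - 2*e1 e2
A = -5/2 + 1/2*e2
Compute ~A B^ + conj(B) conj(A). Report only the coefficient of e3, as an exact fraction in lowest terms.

first term: 3/2 + 7/12*e1 - 3/10*e2 - 5/12*e3 + 59/12*e1 e2 + 1/12*e2 e3
second term: 3/2 - 17/12*e1 + 3/10*e2 - 5/12*e3 - 61/12*e1 e2 + 1/12*e2 e3
Answer: -5/6


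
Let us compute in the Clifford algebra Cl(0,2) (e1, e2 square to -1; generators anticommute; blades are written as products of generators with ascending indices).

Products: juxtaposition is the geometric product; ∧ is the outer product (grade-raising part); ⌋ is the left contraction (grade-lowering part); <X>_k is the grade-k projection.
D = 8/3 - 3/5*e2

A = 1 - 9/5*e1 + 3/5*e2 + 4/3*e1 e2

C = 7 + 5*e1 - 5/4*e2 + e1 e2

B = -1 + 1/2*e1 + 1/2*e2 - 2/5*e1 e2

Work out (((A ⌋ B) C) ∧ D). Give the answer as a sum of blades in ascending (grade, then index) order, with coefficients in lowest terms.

step 1: 2/15 + 13/50*e1 - 11/50*e2 - 2/5*e1 e2
step 2: -29/120 + 53/30*e1 - 119/30*e2 - 227/120*e1 e2
step 3: -29/45 + 212/45*e1 - 18779/1800*e2 - 2747/450*e1 e2
Answer: -29/45 + 212/45*e1 - 18779/1800*e2 - 2747/450*e1 e2


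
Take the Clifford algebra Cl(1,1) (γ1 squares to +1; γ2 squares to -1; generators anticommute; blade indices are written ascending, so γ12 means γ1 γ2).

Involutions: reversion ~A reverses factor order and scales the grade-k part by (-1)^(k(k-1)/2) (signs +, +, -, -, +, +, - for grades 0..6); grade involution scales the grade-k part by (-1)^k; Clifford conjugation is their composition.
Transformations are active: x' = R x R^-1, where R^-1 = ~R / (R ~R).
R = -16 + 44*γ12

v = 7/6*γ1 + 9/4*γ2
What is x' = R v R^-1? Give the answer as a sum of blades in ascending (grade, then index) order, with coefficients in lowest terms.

~R = -16 - 44*γ12, and R ~R = -1680, so R^-1 = ~R / (-1680).
R v = -353/3*γ1 - 262/3*γ2
Answer: -2147/630*γ1 - 4931/1260*γ2


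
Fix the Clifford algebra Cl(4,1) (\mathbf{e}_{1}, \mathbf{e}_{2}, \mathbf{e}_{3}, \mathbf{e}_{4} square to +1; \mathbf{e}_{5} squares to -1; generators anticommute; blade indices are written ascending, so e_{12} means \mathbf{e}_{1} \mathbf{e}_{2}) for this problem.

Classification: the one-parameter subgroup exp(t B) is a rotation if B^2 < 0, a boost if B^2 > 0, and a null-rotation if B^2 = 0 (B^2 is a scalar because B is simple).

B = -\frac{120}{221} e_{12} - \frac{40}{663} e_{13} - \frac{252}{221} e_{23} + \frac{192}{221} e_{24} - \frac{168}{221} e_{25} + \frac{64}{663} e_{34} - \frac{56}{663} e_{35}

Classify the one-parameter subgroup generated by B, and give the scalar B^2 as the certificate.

B^2 term by term: the squares give (-\frac{120}{221})^2*(e_{12})^2 + (-\frac{40}{663})^2*(e_{13})^2 + (-\frac{252}{221})^2*(e_{23})^2 + (\frac{192}{221})^2*(e_{24})^2 + (-\frac{168}{221})^2*(e_{25})^2 + (\frac{64}{663})^2*(e_{34})^2 + (-\frac{56}{663})^2*(e_{35})^2 = \frac{14400}{48841}*(-1) + \frac{1600}{439569}*(-1) + \frac{63504}{48841}*(-1) + \frac{36864}{48841}*(-1) + \frac{28224}{48841}*(+1) + \frac{4096}{439569}*(-1) + \frac{3136}{439569}*(+1) = -\frac{16}{9} (each basis 2-blade squares to minus the product of its generators' squares); cross terms between blades sharing an index anticommute and cancel; the commuting (index-disjoint) pairs give grade-4 terms 2*c*c'*(blade product), which cancel blade by blade — e_{1234}: -\frac{5120}{48841} + \frac{5120}{48841} = 0; e_{1235}: \frac{4480}{48841} - \frac{4480}{48841} = 0; e_{2345}: \frac{7168}{48841} - \frac{7168}{48841} = 0 — confirming B is simple. So B^2 = -\frac{16}{9}.
Answer: rotation, certificate B^2 = -\frac{16}{9}. Key observation: B^2 = -\frac{16}{9} is a conjugation invariant, so its sign decides the class regardless of the surface form of B.


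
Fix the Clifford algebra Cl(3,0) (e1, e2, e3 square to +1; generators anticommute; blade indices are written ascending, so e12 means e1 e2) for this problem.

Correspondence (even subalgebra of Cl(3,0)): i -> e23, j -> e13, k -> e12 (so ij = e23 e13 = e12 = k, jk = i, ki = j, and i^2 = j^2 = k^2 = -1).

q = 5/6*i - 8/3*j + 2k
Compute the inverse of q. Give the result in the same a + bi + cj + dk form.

In blades: q = 2*e12 - 8/3*e13 + 5/6*e23.
With qbar = -2*e12 + 8/3*e13 - 5/6*e23 (scalar fixed, mapped units negated), q qbar = 425/36 (the sum of squared coefficients), so q^-1 = qbar / (425/36) = -72/425*e12 + 96/425*e13 - 6/85*e23; translating back:
Answer: -6/85*i + 96/425*j - 72/425*k


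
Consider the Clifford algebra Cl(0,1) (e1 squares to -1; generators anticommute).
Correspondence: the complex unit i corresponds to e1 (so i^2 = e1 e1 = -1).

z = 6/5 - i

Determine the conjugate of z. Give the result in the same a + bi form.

In blades: z = 6/5 - e1.
Conjugation here is Clifford conjugation: the scalar is fixed and the grade-1 and grade-2 blades all flip sign, giving 6/5 + e1; translating back:
Answer: 6/5 + i


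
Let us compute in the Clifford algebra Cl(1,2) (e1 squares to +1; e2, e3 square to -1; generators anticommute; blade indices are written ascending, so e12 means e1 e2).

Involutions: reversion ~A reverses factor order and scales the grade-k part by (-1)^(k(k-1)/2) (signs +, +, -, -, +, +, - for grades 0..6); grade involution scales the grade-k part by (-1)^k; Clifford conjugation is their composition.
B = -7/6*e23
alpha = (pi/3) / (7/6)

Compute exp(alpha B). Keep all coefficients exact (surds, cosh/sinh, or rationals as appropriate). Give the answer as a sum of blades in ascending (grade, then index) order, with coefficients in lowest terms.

B^2 = (-7/6)^2*(e23)^2 = 49/36*(-1) = -49/36 (a basis 2-blade squares to minus the product of its generators' squares).
B^2 = -49/36 — a negative square means the series sums to a rotation: l = 7/6, alpha*l = pi/3, so exp(alpha B) = cos(pi/3) + (sin(pi/3)/(7/6))*B = 1/2 + (3*sqrt(3)/7)*B.
Answer: 1/2 - sqrt(3)/2*e23


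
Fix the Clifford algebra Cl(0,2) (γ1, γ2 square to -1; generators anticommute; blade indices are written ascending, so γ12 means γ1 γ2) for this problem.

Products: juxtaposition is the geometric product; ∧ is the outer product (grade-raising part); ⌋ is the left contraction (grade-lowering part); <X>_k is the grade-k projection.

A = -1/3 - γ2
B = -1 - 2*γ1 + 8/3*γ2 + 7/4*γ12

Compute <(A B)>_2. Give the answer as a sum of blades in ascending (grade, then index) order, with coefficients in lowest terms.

step 1: 3 - 13/12*γ1 + 1/9*γ2 - 31/12*γ12
step 2: -31/12*γ12
Answer: -31/12*γ12


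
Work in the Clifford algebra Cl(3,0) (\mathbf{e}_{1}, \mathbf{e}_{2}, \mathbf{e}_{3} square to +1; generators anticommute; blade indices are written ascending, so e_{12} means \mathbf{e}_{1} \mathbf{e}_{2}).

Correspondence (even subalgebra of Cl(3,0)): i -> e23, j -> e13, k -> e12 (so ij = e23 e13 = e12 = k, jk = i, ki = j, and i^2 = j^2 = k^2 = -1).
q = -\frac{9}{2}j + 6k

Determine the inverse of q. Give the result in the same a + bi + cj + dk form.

In blades: q = 6 e_{12} - \frac{9}{2} e_{13}.
With qbar = -6 e_{12} + \frac{9}{2} e_{13} (scalar fixed, mapped units negated), q qbar = \frac{225}{4} (the sum of squared coefficients), so q^-1 = qbar / (\frac{225}{4}) = -\frac{8}{75} e_{12} + \frac{2}{25} e_{13}; translating back:
Answer: \frac{2}{25}j - \frac{8}{75}k


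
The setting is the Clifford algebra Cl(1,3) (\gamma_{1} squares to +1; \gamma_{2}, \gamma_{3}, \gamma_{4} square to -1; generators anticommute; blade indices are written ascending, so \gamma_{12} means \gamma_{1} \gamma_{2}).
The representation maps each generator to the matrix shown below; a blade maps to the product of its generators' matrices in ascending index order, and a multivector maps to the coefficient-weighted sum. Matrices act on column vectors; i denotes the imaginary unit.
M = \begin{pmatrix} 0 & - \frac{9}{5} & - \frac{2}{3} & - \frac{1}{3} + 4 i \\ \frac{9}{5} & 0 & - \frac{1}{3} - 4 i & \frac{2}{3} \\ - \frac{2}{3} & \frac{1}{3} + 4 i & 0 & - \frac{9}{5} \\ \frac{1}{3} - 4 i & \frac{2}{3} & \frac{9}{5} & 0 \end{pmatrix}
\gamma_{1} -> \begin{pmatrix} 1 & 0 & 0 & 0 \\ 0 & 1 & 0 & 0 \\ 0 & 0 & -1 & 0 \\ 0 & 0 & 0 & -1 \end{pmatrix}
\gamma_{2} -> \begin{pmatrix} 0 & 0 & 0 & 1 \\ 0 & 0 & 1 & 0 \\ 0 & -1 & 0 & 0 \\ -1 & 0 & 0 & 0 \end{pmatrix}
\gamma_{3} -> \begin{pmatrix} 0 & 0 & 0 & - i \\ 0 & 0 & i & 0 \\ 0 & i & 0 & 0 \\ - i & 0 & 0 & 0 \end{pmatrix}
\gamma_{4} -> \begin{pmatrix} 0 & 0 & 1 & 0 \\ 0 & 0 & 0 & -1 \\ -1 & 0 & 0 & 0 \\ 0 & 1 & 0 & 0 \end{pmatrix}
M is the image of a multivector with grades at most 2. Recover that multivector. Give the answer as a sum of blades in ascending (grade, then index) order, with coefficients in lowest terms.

Method: the blade images are trace-orthogonal — tr(rho(e_A) rho(e_B)^-1) = 4 if A = B and 0 otherwise — and rho(e_A)^-1 = (e_A)^2 * rho(e_A) with (e_A)^2 = +1 or -1, so the coefficient of e_A in the preimage is (e_A)^2 * tr(M rho(e_A))/4.
Nonzero projections over blades of grade <= 2: \gamma_{2}: (\gamma_{2})^2 = -1, tr(M rho(\gamma_{2})) = \frac{4}{3}, coefficient -\frac{1}{3}; \gamma_{13}: (\gamma_{13})^2 = +1, tr(M rho(\gamma_{13})) = -16, coefficient -4; \gamma_{14}: (\gamma_{14})^2 = +1, tr(M rho(\gamma_{14})) = - \frac{8}{3}, coefficient -\frac{2}{3}; \gamma_{24}: (\gamma_{24})^2 = -1, tr(M rho(\gamma_{24})) = \frac{36}{5}, coefficient -\frac{9}{5}. Every other blade of grade <= 2 projects to 0.
Answer: -\frac{1}{3} \gamma_{2} - 4 \gamma_{13} - \frac{2}{3} \gamma_{14} - \frac{9}{5} \gamma_{24}


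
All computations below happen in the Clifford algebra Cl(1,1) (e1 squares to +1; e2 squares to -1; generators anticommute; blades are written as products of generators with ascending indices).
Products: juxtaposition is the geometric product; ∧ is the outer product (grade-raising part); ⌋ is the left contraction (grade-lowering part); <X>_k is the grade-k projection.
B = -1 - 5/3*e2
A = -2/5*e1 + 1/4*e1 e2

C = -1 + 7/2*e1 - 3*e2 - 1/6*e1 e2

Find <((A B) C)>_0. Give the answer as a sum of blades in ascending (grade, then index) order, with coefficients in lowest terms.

step 1: 49/60*e1 + 5/12*e1 e2
step 2: 251/90 + 13/30*e1 - 287/180*e2 - 43/15*e1 e2
step 3: 251/90
Answer: 251/90


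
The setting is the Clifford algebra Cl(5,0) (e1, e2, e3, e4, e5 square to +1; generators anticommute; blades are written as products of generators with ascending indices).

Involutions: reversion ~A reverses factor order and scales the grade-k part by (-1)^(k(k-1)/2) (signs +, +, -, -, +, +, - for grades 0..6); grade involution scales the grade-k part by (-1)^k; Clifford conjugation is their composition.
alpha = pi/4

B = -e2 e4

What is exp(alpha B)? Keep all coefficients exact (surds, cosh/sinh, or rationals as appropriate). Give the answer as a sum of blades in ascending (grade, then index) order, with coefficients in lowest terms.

B^2 = (-1)^2*(e2 e4)^2 = 1*(-1) = -1 (a basis 2-blade squares to minus the product of its generators' squares).
B^2 = -1 — circular case — the even/odd split gives cos and sin: l = 1, alpha*l = pi/4, so exp(alpha B) = cos(pi/4) + (sin(pi/4)/1)*B = sqrt(2)/2 + (sqrt(2)/2)*B.
Answer: sqrt(2)/2 - sqrt(2)/2*e2 e4


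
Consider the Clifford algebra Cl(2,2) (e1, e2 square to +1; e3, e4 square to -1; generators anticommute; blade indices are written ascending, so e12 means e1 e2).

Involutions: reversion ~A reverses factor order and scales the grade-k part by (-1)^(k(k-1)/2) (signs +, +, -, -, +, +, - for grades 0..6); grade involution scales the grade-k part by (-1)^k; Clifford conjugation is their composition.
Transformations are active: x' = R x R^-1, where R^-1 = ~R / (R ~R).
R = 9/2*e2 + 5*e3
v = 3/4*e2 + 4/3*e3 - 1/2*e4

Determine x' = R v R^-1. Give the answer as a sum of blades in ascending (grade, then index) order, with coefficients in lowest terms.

~R = 9/2*e2 + 5*e3, and R ~R = -19/4, so R^-1 = ~R / (-19/4).
R v = -79/24 + 9/4*e23 - 9/4*e24 - 5/2*e34
Answer: 417/76*e2 + 319/57*e3 + 1/2*e4


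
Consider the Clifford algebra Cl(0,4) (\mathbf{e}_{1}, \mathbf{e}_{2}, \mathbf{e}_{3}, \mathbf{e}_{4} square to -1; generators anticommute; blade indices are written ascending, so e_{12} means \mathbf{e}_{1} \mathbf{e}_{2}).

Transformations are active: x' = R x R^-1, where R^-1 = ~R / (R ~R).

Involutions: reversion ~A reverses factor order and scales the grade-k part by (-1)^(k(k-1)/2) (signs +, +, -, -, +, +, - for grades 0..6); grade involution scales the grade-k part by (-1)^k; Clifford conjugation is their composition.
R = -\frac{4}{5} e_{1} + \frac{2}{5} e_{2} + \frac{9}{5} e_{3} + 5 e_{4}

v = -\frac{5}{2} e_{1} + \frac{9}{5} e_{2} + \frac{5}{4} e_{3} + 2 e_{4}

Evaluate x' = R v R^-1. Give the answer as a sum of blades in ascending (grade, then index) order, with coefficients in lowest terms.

~R = -\frac{4}{5} e_{1} + \frac{2}{5} e_{2} + \frac{9}{5} e_{3} + 5 e_{4}, and R ~R = -\frac{726}{25}, so R^-1 = ~R / (-\frac{726}{25}).
R v = -\frac{1497}{100} - \frac{11}{25} e_{12} + \frac{7}{2} e_{13} + \frac{109}{10} e_{14} - \frac{137}{50} e_{23} - \frac{41}{5} e_{24} - \frac{53}{20} e_{34}
Answer: \frac{2027}{1210} e_{1} - \frac{1679}{1210} e_{2} + \frac{733}{1210} e_{3} + \frac{1527}{484} e_{4}


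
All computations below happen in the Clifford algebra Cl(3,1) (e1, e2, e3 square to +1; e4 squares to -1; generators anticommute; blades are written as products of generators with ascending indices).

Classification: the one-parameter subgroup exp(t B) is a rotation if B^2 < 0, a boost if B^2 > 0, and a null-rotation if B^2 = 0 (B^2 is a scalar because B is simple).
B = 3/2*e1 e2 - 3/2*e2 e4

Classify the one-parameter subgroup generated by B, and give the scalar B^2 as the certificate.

B^2 term by term: the squares give (3/2)^2*(e1 e2)^2 + (-3/2)^2*(e2 e4)^2 = 9/4*(-1) + 9/4*(+1) = 0 (each basis 2-blade squares to minus the product of its generators' squares); cross terms between blades sharing an index anticommute and cancel. So B^2 = 0.
Answer: null-rotation, certificate B^2 = 0. The scalar 0 is the complete invariant here: its sign names the subgroup type.


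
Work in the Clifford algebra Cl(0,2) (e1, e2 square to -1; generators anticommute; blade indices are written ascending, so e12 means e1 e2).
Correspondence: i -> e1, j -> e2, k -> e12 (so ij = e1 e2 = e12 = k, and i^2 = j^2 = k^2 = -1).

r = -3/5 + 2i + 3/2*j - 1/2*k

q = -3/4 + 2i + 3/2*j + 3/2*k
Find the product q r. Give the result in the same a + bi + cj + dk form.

In blades: q = -3/4 + 2*e1 + 3/2*e2 + 3/2*e12, r = -3/5 + 2*e1 + 3/2*e2 - 1/2*e12.
Distribute q over r term by term (generator squares from the signature, products reordered to ascending indices): (-3/4)*r = 9/20 - 3/2*e1 - 9/8*e2 + 3/8*e12; (2*e1)*r = -4 - 6/5*e1 + e2 + 3*e12; (3/2*e2)*r = -9/4 - 3/4*e1 - 9/10*e2 - 3*e12; (3/2*e12)*r = 3/4 - 9/4*e1 + 3*e2 - 9/10*e12.
Sum: -101/20 - 57/10*e1 + 79/40*e2 - 21/40*e12; translating back through the correspondence:
Answer: -101/20 - 57/10*i + 79/40*j - 21/40*k


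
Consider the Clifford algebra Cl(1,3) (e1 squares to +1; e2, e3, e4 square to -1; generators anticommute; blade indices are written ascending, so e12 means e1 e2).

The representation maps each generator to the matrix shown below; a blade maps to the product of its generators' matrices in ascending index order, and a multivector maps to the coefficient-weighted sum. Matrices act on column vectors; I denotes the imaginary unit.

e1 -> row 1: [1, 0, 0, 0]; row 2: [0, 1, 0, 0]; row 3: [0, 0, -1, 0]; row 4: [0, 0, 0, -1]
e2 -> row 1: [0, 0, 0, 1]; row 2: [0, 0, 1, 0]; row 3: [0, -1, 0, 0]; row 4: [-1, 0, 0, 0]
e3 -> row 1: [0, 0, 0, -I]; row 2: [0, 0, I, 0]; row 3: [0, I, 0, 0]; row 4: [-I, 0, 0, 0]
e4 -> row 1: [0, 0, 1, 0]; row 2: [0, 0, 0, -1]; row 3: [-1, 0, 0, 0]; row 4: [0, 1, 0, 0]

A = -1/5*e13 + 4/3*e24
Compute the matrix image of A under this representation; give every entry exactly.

Bivector images (products of the table entries): rho(e13) = rho(e1)rho(e3) = row 1: [0, 0, 0, -I]; row 2: [0, 0, I, 0]; row 3: [0, -I, 0, 0]; row 4: [I, 0, 0, 0]; rho(e24) = rho(e2)rho(e4) = row 1: [0, 1, 0, 0]; row 2: [-1, 0, 0, 0]; row 3: [0, 0, 0, 1]; row 4: [0, 0, -1, 0].
M = (-1/5)*rho(e13) + (4/3)*rho(e24), summed entrywise:
Answer: row 1: [0, 4/3, 0, I/5]; row 2: [-4/3, 0, -I/5, 0]; row 3: [0, I/5, 0, 4/3]; row 4: [-I/5, 0, -4/3, 0]


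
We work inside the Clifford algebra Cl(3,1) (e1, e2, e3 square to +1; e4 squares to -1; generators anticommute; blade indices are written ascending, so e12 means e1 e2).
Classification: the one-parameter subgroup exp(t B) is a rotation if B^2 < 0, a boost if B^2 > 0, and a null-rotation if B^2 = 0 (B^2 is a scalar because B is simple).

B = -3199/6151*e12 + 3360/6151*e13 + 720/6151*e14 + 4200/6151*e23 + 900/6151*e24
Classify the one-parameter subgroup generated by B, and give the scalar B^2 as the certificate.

B^2 term by term: the squares give (-3199/6151)^2*(e12)^2 + (3360/6151)^2*(e13)^2 + (720/6151)^2*(e14)^2 + (4200/6151)^2*(e23)^2 + (900/6151)^2*(e24)^2 = 10233601/37834801*(-1) + 11289600/37834801*(-1) + 518400/37834801*(+1) + 17640000/37834801*(-1) + 810000/37834801*(+1) = -1 (each basis 2-blade squares to minus the product of its generators' squares); cross terms between blades sharing an index anticommute and cancel; the commuting (index-disjoint) pairs give grade-4 terms 2*c*c'*(blade product), which cancel blade by blade — e1234: -6048000/37834801 + 6048000/37834801 = 0 — confirming B is simple. So B^2 = -1.
Answer: rotation, certificate B^2 = -1. Key observation: B^2 = -1 is a conjugation invariant, so its sign decides the class regardless of the surface form of B.


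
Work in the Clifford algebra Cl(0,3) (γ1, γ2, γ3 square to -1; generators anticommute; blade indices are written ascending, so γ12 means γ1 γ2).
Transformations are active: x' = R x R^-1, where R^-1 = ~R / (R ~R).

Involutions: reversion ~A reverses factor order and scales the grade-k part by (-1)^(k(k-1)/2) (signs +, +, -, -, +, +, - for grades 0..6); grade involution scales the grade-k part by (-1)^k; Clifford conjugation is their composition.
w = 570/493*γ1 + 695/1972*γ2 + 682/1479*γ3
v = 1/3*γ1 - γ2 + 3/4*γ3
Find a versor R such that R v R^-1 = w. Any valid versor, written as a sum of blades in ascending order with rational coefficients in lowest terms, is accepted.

Construction: equal norms (both -241/144) license R = v + w = 2203/1479*γ1 - 1277/1972*γ2 + 7165/5916*γ3 — nothing changes along that direction, while (v - w)/2 changes sign, so v maps onto w.
Answer: 2203/1479*γ1 - 1277/1972*γ2 + 7165/5916*γ3


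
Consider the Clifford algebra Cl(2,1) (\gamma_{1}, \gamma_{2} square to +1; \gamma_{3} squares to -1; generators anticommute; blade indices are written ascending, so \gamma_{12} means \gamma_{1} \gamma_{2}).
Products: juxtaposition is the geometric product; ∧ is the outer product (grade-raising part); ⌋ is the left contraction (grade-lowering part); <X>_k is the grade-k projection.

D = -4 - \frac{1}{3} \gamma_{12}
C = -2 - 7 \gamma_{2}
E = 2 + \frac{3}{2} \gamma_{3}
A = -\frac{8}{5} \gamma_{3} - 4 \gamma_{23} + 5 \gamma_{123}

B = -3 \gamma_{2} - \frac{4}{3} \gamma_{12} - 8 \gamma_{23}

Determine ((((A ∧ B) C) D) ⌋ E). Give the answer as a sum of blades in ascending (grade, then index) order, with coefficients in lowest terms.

step 1: -\frac{24}{5} \gamma_{23} + \frac{32}{15} \gamma_{123}
step 2: -\frac{168}{5} \gamma_{3} + \frac{224}{15} \gamma_{13} + \frac{48}{5} \gamma_{23} - \frac{64}{15} \gamma_{123}
step 3: \frac{5984}{45} \gamma_{3} - \frac{848}{15} \gamma_{13} - \frac{1952}{45} \gamma_{23} + \frac{424}{15} \gamma_{123}
step 4: -\frac{2992}{15}
Answer: -\frac{2992}{15}


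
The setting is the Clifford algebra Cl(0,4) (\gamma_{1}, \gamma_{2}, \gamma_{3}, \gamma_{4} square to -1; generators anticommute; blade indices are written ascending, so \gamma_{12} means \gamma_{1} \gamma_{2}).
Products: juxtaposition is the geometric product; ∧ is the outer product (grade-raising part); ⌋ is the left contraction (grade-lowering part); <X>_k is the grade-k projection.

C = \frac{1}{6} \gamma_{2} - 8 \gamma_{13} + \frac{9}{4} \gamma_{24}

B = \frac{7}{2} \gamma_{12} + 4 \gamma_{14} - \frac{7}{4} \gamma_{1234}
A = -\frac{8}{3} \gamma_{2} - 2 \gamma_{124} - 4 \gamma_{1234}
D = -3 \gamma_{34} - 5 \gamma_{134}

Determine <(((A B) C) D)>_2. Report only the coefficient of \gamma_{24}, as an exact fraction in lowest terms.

step 1: 7 - \frac{28}{3} \gamma_{1} - 8 \gamma_{2} - \frac{7}{2} \gamma_{3} + 7 \gamma_{4} + 16 \gamma_{23} + 14 \gamma_{34} + \frac{32}{3} \gamma_{124} + \frac{14}{3} \gamma_{134}
step 2: \frac{4}{3} + 4 \gamma_{1} + \frac{203}{12} \gamma_{2} - 72 \gamma_{3} + \frac{166}{3} \gamma_{4} + \frac{1138}{9} \gamma_{12} - 56 \gamma_{13} - \frac{992}{9} \gamma_{14} - \frac{371}{12} \gamma_{23} + \frac{175}{12} \gamma_{24} + 36 \gamma_{34} - \frac{149}{2} \gamma_{123} - 21 \gamma_{124} - 56 \gamma_{134} - \frac{601}{8} \gamma_{234} + \frac{7}{9} \gamma_{1234}
step 3: 388 + 12 \gamma_{1} - \frac{15947}{72} \gamma_{2} + \frac{3466}{9} \gamma_{3} - 496 \gamma_{4} + \frac{9071}{24} \gamma_{12} + \frac{1822}{3} \gamma_{13} + 192 \gamma_{14} - \frac{595}{4} \gamma_{23} + \frac{1119}{4} \gamma_{24} + 16 \gamma_{34} - \frac{119}{12} \gamma_{123} - \frac{4537}{12} \gamma_{124} - \frac{56}{3} \gamma_{134} - \frac{24587}{36} \gamma_{234} - \frac{1179}{4} \gamma_{1234}
step 4: \frac{9071}{24} \gamma_{12} + \frac{1822}{3} \gamma_{13} + 192 \gamma_{14} - \frac{595}{4} \gamma_{23} + \frac{1119}{4} \gamma_{24} + 16 \gamma_{34}
Answer: \frac{1119}{4}


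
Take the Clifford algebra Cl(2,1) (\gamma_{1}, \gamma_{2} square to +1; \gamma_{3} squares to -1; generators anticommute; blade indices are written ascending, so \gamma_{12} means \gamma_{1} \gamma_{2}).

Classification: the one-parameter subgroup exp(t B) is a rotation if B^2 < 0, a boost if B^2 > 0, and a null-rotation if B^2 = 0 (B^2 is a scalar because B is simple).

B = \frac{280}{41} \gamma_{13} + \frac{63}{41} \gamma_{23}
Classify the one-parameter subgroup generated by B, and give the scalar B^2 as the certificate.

B^2 term by term: the squares give (\frac{280}{41})^2*(\gamma_{13})^2 + (\frac{63}{41})^2*(\gamma_{23})^2 = \frac{78400}{1681}*(+1) + \frac{3969}{1681}*(+1) = 49 (each basis 2-blade squares to minus the product of its generators' squares); cross terms between blades sharing an index anticommute and cancel. So B^2 = 49.
Answer: boost, certificate B^2 = 49. The class reads off the invariant scalar 49 directly.


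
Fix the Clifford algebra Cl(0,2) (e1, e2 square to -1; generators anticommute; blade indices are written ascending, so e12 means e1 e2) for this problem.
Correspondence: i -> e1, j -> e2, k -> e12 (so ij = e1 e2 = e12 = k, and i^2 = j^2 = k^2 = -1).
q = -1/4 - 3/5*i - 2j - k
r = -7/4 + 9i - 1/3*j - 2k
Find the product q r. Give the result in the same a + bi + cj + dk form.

In blades: q = -1/4 - 3/5*e1 - 2*e2 - e12, r = -7/4 + 9*e1 - 1/3*e2 - 2*e12.
Distribute q over r term by term (generator squares from the signature, products reordered to ascending indices): (-1/4)*r = 7/16 - 9/4*e1 + 1/12*e2 + 1/2*e12; (-3/5*e1)*r = 27/5 + 21/20*e1 - 6/5*e2 + 1/5*e12; (-2*e2)*r = -2/3 + 4*e1 + 7/2*e2 + 18*e12; (-e12)*r = -2 - 1/3*e1 - 9*e2 + 7/4*e12.
Sum: 761/240 + 37/15*e1 - 397/60*e2 + 409/20*e12; translating back through the correspondence:
Answer: 761/240 + 37/15*i - 397/60*j + 409/20*k


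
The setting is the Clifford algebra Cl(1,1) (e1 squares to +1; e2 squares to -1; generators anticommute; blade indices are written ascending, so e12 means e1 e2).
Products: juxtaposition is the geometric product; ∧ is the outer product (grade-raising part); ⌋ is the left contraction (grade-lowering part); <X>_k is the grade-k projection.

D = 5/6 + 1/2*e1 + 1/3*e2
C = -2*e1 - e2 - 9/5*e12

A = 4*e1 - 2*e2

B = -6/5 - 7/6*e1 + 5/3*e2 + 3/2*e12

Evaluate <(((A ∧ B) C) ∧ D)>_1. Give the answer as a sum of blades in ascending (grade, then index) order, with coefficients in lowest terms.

step 1: -24/5*e1 + 12/5*e2 + 13/3*e12
step 2: 21/5 + 1/75*e1 + 1298/75*e2 + 48/5*e12
step 3: 7/2 + 19/9*e1 + 712/45*e2 - 146/225*e12
step 4: 19/9*e1 + 712/45*e2
Answer: 19/9*e1 + 712/45*e2


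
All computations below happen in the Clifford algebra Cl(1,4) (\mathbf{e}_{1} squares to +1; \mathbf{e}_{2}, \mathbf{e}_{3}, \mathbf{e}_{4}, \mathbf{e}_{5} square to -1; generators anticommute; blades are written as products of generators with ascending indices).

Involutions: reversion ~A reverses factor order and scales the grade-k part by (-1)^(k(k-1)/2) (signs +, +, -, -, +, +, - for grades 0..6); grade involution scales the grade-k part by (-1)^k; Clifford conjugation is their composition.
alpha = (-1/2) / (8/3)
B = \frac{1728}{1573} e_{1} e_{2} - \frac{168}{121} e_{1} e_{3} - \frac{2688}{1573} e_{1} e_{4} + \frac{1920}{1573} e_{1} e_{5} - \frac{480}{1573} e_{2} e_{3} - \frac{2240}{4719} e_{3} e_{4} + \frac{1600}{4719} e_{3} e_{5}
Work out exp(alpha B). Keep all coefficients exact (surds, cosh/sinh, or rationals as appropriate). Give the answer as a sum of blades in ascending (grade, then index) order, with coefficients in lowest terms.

B^2 term by term: the squares give (\frac{1728}{1573})^2*(e_{1} e_{2})^2 + (-\frac{168}{121})^2*(e_{1} e_{3})^2 + (-\frac{2688}{1573})^2*(e_{1} e_{4})^2 + (\frac{1920}{1573})^2*(e_{1} e_{5})^2 + (-\frac{480}{1573})^2*(e_{2} e_{3})^2 + (-\frac{2240}{4719})^2*(e_{3} e_{4})^2 + (\frac{1600}{4719})^2*(e_{3} e_{5})^2 = \frac{2985984}{2474329}*(+1) + \frac{28224}{14641}*(+1) + \frac{7225344}{2474329}*(+1) + \frac{3686400}{2474329}*(+1) + \frac{230400}{2474329}*(-1) + \frac{5017600}{22268961}*(-1) + \frac{2560000}{22268961}*(-1) = \frac{64}{9} (each basis 2-blade squares to minus the product of its generators' squares); cross terms between blades sharing an index anticommute and cancel; the commuting (index-disjoint) pairs give grade-4 terms 2*c*c'*(blade product), which cancel blade by blade — e_{1} e_{2} e_{3} e_{4}: -\frac{2580480}{2474329} + \frac{2580480}{2474329} = 0; e_{1} e_{2} e_{3} e_{5}: \frac{1843200}{2474329} - \frac{1843200}{2474329} = 0; e_{1} e_{3} e_{4} e_{5}: \frac{2867200}{2474329} - \frac{2867200}{2474329} = 0 — confirming B is simple. So B^2 = \frac{64}{9}.
B^2 = \frac{64}{9} — B^2 > 0, so the exponential closes hyperbolically: l = \frac{8}{3}, alpha*l = - \frac{1}{2}, so exp(alpha B) = cosh(- \frac{1}{2}) + (sinh(- \frac{1}{2})/(\frac{8}{3}))*B = \cosh{\left(\frac{1}{2} \right)} + (- \frac{3 \sinh{\left(\frac{1}{2} \right)}}{8})*B.
Answer: \cosh{\left(\frac{1}{2} \right)} - \frac{648 \sinh{\left(\frac{1}{2} \right)}}{1573} e_{1} e_{2} + \frac{63 \sinh{\left(\frac{1}{2} \right)}}{121} e_{1} e_{3} + \frac{1008 \sinh{\left(\frac{1}{2} \right)}}{1573} e_{1} e_{4} - \frac{720 \sinh{\left(\frac{1}{2} \right)}}{1573} e_{1} e_{5} + \frac{180 \sinh{\left(\frac{1}{2} \right)}}{1573} e_{2} e_{3} + \frac{280 \sinh{\left(\frac{1}{2} \right)}}{1573} e_{3} e_{4} - \frac{200 \sinh{\left(\frac{1}{2} \right)}}{1573} e_{3} e_{5}


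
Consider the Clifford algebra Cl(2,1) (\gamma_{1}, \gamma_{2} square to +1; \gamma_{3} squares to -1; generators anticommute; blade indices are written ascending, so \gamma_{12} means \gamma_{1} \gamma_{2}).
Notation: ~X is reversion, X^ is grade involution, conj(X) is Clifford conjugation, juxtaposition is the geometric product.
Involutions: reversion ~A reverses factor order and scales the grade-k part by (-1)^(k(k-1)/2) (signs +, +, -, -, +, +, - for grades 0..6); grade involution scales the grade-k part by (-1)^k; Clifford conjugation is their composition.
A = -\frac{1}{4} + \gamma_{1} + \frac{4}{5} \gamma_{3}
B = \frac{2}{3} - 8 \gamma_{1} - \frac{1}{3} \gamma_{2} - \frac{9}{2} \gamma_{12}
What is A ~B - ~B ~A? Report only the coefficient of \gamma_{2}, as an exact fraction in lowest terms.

first term: -\frac{49}{6} + \frac{8}{3} \gamma_{1} + \frac{55}{12} \gamma_{2} + \frac{8}{15} \gamma_{3} - \frac{35}{24} \gamma_{12} + \frac{32}{5} \gamma_{13} + \frac{4}{15} \gamma_{23} + \frac{18}{5} \gamma_{123}
second term: -\frac{49}{6} + \frac{8}{3} \gamma_{1} - \frac{53}{12} \gamma_{2} + \frac{8}{15} \gamma_{3} - \frac{19}{24} \gamma_{12} - \frac{32}{5} \gamma_{13} - \frac{4}{15} \gamma_{23} + \frac{18}{5} \gamma_{123}
Answer: 9
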